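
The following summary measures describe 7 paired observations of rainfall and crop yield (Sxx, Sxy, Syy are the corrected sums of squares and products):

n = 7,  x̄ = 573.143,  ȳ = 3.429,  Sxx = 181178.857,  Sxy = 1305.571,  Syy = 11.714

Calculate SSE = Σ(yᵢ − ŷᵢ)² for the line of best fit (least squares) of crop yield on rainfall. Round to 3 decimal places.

2.306

b = Sxy/Sxx = 1305.571/181178.857 = 0.007206
SSE = Syy − b·Sxy = 11.714 − 0.007206·1305.571 = 2.306083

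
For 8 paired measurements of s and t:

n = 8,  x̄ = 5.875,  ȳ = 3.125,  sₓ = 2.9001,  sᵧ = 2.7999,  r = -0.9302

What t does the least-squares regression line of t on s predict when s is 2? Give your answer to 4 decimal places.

6.6050

b = r · sᵧ/sₓ = -0.9302 · 2.7999/2.9001 = -0.898061
a = ȳ − b·x̄ = 3.125 − (-0.898061)·5.875 = 8.401109
ŷ(2) = a + b·2 = 8.401109 + (-0.898061)·2 = 6.604987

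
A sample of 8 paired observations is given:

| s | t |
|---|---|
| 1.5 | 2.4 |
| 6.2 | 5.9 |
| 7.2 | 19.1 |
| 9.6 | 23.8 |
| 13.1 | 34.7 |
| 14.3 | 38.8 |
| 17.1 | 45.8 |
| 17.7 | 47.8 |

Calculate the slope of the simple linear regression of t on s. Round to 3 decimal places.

2.993

n = 8, Σx = 86.7, Σy = 218.3, Σxy = 3044.83, Σx² = 1166.49
Sxx = Σx² − (Σx)²/n = 1166.49 − 939.61125 = 226.87875
Sxy = Σxy − (Σx)(Σy)/n = 3044.83 − 2365.82625 = 679.00375
b = Sxy/Sxx = 679.00375/226.87875 = 2.992805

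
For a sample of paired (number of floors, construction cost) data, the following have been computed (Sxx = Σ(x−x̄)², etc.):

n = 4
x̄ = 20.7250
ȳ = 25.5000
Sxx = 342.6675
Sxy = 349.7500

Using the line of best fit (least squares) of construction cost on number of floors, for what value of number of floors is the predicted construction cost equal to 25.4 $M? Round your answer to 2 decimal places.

b = Sxy/Sxx = 349.75/342.6675 = 1.020669
a = ȳ − b·x̄ = 25.5 − 1.020669·20.725 = 4.346641
Set a + b·x = 25.4: x = (25.4 − 4.346641) / 1.020669 = 20.627025

20.63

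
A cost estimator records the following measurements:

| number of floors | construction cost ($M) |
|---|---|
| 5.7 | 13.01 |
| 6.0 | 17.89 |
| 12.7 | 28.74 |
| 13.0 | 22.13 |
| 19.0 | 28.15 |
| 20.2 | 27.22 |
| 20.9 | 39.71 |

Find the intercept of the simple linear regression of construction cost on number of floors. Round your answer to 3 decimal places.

9.135

n = 7, Σx = 97.5, Σy = 176.85, Σxy = 2748.818, Σx² = 1604.63
Sxx = Σx² − (Σx)²/n = 1604.63 − 1358.035714 = 246.594286
Sxy = Σxy − (Σx)(Σy)/n = 2748.818 − 2463.267857 = 285.550143
b = Sxy/Sxx = 285.550143/246.594286 = 1.157976
a = ȳ − b·x̄ = 25.264286 − 1.157976·13.928571 = 9.135341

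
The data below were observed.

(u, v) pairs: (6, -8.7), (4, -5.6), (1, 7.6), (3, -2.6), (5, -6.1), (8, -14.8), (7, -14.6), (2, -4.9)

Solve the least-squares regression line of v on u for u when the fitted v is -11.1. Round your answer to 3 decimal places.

n = 8, Σx = 36, Σy = -49.7, Σxy = -335.7, Σx² = 204
Sxx = Σx² − (Σx)²/n = 204 − 162 = 42
Sxy = Σxy − (Σx)(Σy)/n = -335.7 − (-223.65) = -112.05
b = Sxy/Sxx = -112.05/42 = -2.667857
a = ȳ − b·x̄ = -6.2125 − (-2.667857)·4.5 = 5.792857
Set a + b·x = -11.1: x = (-11.1 − 5.792857) / (-2.667857) = 6.331995

6.332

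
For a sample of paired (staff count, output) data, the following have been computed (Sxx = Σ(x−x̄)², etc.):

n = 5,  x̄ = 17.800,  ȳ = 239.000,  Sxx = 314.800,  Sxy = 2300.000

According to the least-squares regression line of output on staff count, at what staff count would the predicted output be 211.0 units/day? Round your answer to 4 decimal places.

b = Sxy/Sxx = 2300/314.8 = 7.306226
a = ȳ − b·x̄ = 239 − 7.306226·17.8 = 108.949174
Set a + b·x = 211.0: x = (211.0 − 108.949174) / 7.306226 = 13.967652

13.9677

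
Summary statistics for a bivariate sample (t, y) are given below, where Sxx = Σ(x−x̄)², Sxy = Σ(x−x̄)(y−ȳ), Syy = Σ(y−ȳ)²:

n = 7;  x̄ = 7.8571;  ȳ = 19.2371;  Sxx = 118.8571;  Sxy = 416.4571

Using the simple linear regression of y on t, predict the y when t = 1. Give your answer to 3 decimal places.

-4.789

b = Sxy/Sxx = 416.4571/118.8571 = 3.503847
a = ȳ − b·x̄ = 19.2371 − 3.503847·7.8571 = -8.292977
ŷ(1) = a + b·1 = -8.292977 + 3.503847·1 = -4.789130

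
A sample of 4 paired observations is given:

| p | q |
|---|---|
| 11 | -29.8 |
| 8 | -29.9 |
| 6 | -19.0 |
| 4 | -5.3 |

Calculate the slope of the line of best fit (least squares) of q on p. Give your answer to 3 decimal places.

n = 4, Σx = 29, Σy = -84, Σxy = -702.2, Σx² = 237
Sxx = Σx² − (Σx)²/n = 237 − 210.25 = 26.75
Sxy = Σxy − (Σx)(Σy)/n = -702.2 − (-609) = -93.2
b = Sxy/Sxx = -93.2/26.75 = -3.484112

-3.484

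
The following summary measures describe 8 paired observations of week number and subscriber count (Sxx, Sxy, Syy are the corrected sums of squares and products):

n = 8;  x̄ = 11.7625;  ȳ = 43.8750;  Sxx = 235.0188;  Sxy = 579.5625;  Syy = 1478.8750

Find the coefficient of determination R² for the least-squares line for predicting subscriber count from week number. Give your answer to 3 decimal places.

R² = Sxy²/(Sxx·Syy) = (579.5625)²/(235.0188·1478.875) = 0.966421

0.966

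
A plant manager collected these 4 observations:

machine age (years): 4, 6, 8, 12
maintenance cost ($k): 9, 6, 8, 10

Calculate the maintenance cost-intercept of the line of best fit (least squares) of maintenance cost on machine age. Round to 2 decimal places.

n = 4, Σx = 30, Σy = 33, Σxy = 256, Σx² = 260
Sxx = Σx² − (Σx)²/n = 260 − 225 = 35
Sxy = Σxy − (Σx)(Σy)/n = 256 − 247.5 = 8.5
b = Sxy/Sxx = 8.5/35 = 0.242857
a = ȳ − b·x̄ = 8.25 − 0.242857·7.5 = 6.428571

6.43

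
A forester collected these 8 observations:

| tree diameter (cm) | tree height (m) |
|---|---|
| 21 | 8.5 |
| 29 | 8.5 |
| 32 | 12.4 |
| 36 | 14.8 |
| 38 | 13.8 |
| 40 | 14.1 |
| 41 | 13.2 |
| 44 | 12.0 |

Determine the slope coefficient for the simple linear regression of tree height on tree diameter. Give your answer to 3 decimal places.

0.241

n = 8, Σx = 281, Σy = 97.3, Σxy = 3512.2, Σx² = 10263
Sxx = Σx² − (Σx)²/n = 10263 − 9870.125 = 392.875
Sxy = Σxy − (Σx)(Σy)/n = 3512.2 − 3417.6625 = 94.5375
b = Sxy/Sxx = 94.5375/392.875 = 0.240630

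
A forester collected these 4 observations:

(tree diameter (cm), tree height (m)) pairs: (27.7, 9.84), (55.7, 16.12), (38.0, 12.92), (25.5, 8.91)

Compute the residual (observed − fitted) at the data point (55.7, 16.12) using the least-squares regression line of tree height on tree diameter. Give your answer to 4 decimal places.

n = 4, Σx = 146.9, Σy = 47.79, Σxy = 1888.617, Σx² = 5964.03
Sxx = Σx² − (Σx)²/n = 5964.03 − 5394.9025 = 569.1275
Sxy = Σxy − (Σx)(Σy)/n = 1888.617 − 1755.08775 = 133.52925
b = Sxy/Sxx = 133.52925/569.1275 = 0.234621
a = ȳ − b·x̄ = 11.9475 − 0.234621·36.725 = 3.331045
ŷ(55.7) = 3.331045 + 0.234621·55.7 = 16.399433
residual = y − ŷ = 16.12 − 16.399433 = -0.279433

-0.2794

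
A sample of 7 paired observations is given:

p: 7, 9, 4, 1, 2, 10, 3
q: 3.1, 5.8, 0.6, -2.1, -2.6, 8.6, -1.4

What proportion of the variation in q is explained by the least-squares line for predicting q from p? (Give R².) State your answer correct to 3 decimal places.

n = 7, Σx = 36, Σy = 12, Σxy = 150.8, Σx² = 260, Σy² = 130.7
Sxx = Σx² − (Σx)²/n = 260 − 185.142857 = 74.857143
Sxy = Σxy − (Σx)(Σy)/n = 150.8 − 61.714286 = 89.085714
Syy = Σy² − (Σy)²/n = 130.7 − 20.571429 = 110.128571
R² = Sxy²/(Sxx·Syy) = (89.085714)²/(74.857143·110.128571) = 0.962682

0.963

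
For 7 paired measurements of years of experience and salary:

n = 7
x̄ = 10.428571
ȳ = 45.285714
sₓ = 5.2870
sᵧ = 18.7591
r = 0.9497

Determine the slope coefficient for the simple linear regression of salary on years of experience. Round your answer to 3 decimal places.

b = r · sᵧ/sₓ = 0.9497 · 18.7591/5.287 = 3.369684

3.370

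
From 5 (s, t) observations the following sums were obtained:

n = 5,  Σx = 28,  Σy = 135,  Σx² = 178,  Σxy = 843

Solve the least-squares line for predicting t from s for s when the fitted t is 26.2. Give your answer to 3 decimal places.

5.405

Sxx = Σx² − (Σx)²/n = 178 − 156.8 = 21.2
Sxy = Σxy − (Σx)(Σy)/n = 843 − 756 = 87
b = Sxy/Sxx = 87/21.2 = 4.103774
a = ȳ − b·x̄ = 27 − 4.103774·5.6 = 4.018868
Set a + b·x = 26.2: x = (26.2 − 4.018868) / 4.103774 = 5.405057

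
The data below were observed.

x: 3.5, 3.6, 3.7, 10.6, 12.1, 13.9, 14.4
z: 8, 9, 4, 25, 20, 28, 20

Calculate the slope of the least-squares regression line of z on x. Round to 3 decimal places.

1.657

n = 7, Σx = 61.8, Σy = 114, Σxy = 1259.4, Σx² = 698.24
Sxx = Σx² − (Σx)²/n = 698.24 − 545.605714 = 152.634286
Sxy = Σxy − (Σx)(Σy)/n = 1259.4 − 1006.457143 = 252.942857
b = Sxy/Sxx = 252.942857/152.634286 = 1.657182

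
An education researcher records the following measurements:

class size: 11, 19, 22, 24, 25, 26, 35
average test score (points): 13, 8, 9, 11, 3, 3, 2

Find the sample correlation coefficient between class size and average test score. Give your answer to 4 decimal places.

n = 7, Σx = 162, Σy = 49, Σxy = 980, Σx² = 4068, Σy² = 457
Sxx = Σx² − (Σx)²/n = 4068 − 3749.142857 = 318.857143
Sxy = Σxy − (Σx)(Σy)/n = 980 − 1134 = -154
Syy = Σy² − (Σy)²/n = 457 − 343 = 114
r = Sxy/√(Sxx·Syy) = -154/√(36349.714286) = -154/190.656010 = -0.807737

-0.8077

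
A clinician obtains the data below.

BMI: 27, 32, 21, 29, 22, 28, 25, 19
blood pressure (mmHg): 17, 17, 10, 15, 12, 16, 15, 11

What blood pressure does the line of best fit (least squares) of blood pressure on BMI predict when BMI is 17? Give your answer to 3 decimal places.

9.471

n = 8, Σx = 203, Σy = 113, Σxy = 2944, Σx² = 5289
Sxx = Σx² − (Σx)²/n = 5289 − 5151.125 = 137.875
Sxy = Σxy − (Σx)(Σy)/n = 2944 − 2867.375 = 76.625
b = Sxy/Sxx = 76.625/137.875 = 0.555757
a = ȳ − b·x̄ = 14.125 − 0.555757·25.375 = 0.022665
ŷ(17) = a + b·17 = 0.022665 + 0.555757·17 = 9.470535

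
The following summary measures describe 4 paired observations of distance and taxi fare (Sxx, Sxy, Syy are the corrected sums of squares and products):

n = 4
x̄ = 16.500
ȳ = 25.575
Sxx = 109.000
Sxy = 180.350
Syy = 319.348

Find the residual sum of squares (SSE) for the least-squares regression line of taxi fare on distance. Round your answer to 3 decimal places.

20.943

b = Sxy/Sxx = 180.35/109 = 1.654587
SSE = Syy − b·Sxy = 319.348 − 1.654587·180.35 = 20.943206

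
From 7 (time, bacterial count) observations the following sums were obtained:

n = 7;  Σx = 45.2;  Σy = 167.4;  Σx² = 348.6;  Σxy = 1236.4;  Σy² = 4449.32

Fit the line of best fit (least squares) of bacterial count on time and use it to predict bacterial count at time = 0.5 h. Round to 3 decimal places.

7.590

Sxx = Σx² − (Σx)²/n = 348.6 − 291.862857 = 56.737143
Sxy = Σxy − (Σx)(Σy)/n = 1236.4 − 1080.925714 = 155.474286
b = Sxy/Sxx = 155.474286/56.737143 = 2.740256
a = ȳ − b·x̄ = 23.914286 − 2.740256·6.457143 = 6.220062
ŷ(0.5) = a + b·0.5 = 6.220062 + 2.740256·0.5 = 7.590190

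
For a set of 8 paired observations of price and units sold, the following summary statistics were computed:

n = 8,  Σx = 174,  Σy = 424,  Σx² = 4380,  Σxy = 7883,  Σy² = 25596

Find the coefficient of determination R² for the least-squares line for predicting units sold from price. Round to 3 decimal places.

0.964

Sxx = Σx² − (Σx)²/n = 4380 − 3784.5 = 595.5
Sxy = Σxy − (Σx)(Σy)/n = 7883 − 9222 = -1339
Syy = Σy² − (Σy)²/n = 25596 − 22472 = 3124
R² = Sxy²/(Sxx·Syy) = (-1339)²/(595.5·3124) = 0.963759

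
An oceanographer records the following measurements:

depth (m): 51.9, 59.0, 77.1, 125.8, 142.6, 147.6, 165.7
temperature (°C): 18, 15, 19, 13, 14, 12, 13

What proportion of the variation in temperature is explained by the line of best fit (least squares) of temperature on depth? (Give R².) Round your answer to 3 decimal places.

n = 7, Σx = 769.7, Σy = 104, Σxy = 10841.2, Σx² = 97521.67, Σy² = 1588
Sxx = Σx² − (Σx)²/n = 97521.67 − 84634.012857 = 12887.657143
Sxy = Σxy − (Σx)(Σy)/n = 10841.2 − 11435.542857 = -594.342857
Syy = Σy² − (Σy)²/n = 1588 − 1545.142857 = 42.857143
R² = Sxy²/(Sxx·Syy) = (-594.342857)²/(12887.657143·42.857143) = 0.639554

0.640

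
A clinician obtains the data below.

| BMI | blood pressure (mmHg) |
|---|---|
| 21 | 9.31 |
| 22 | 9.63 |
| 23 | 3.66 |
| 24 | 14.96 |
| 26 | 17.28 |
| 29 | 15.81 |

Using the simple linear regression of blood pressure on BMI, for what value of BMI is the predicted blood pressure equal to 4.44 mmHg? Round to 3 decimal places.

18.004

n = 6, Σx = 145, Σy = 70.65, Σxy = 1758.36, Σx² = 3547
Sxx = Σx² − (Σx)²/n = 3547 − 3504.166667 = 42.833333
Sxy = Σxy − (Σx)(Σy)/n = 1758.36 − 1707.375 = 50.985
b = Sxy/Sxx = 50.985/42.833333 = 1.190311
a = ȳ − b·x̄ = 11.775 − 1.190311·24.166667 = -16.990856
Set a + b·x = 4.44: x = (4.44 − (-16.990856)) / 1.190311 = 18.004413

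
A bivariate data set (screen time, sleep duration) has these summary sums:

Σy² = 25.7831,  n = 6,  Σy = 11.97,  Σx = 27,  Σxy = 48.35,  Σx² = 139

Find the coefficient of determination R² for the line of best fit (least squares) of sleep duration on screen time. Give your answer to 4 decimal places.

Sxx = Σx² − (Σx)²/n = 139 − 121.5 = 17.5
Sxy = Σxy − (Σx)(Σy)/n = 48.35 − 53.865 = -5.515
Syy = Σy² − (Σy)²/n = 25.7831 − 23.88015 = 1.90295
R² = Sxy²/(Sxx·Syy) = (-5.515)²/(17.5·1.90295) = 0.913326

0.9133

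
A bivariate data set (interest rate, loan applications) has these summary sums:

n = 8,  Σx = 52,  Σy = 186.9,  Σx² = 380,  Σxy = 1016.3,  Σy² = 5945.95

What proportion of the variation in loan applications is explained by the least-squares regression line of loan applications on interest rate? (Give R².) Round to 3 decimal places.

0.594

Sxx = Σx² − (Σx)²/n = 380 − 338 = 42
Sxy = Σxy − (Σx)(Σy)/n = 1016.3 − 1214.85 = -198.55
Syy = Σy² − (Σy)²/n = 5945.95 − 4366.45125 = 1579.49875
R² = Sxy²/(Sxx·Syy) = (-198.55)²/(42·1579.49875) = 0.594253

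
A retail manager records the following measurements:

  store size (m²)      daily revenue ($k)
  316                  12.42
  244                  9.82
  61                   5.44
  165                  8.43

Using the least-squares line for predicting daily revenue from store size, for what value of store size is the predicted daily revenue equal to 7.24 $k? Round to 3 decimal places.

n = 4, Σx = 786, Σy = 36.11, Σxy = 8043.59, Σx² = 190338
Sxx = Σx² − (Σx)²/n = 190338 − 154449 = 35889
Sxy = Σxy − (Σx)(Σy)/n = 8043.59 − 7095.615 = 947.975
b = Sxy/Sxx = 947.975/35889 = 0.026414
a = ȳ − b·x̄ = 9.0275 − 0.026414·196.5 = 3.837133
Set a + b·x = 7.24: x = (7.24 − 3.837133) / 0.026414 = 128.827764

128.828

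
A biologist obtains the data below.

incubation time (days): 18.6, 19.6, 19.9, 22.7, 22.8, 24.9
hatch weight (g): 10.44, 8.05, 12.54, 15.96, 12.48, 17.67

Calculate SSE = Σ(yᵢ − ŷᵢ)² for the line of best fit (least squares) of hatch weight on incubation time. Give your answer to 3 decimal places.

n = 6, Σx = 128.5, Σy = 77.14, Σxy = 1688.329, Σx² = 2781.27, Σy² = 1053.7486
Sxx = Σx² − (Σx)²/n = 2781.27 − 2752.041667 = 29.228333
Sxy = Σxy − (Σx)(Σy)/n = 1688.329 − 1652.081667 = 36.247333
Syy = Σy² − (Σy)²/n = 1053.7486 − 991.763267 = 61.985333
b = Sxy/Sxx = 36.247333/29.228333 = 1.240144
SSE = Syy − b·Sxy = 61.985333 − 1.240144·36.247333 = 17.033431

17.033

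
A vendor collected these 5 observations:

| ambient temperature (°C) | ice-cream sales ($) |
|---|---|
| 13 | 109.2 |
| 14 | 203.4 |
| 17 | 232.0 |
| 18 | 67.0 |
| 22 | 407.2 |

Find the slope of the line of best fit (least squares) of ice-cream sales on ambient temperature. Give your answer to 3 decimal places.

24.798

n = 5, Σx = 84, Σy = 1018.8, Σxy = 18375.6, Σx² = 1462
Sxx = Σx² − (Σx)²/n = 1462 − 1411.2 = 50.8
Sxy = Σxy − (Σx)(Σy)/n = 18375.6 − 17115.84 = 1259.76
b = Sxy/Sxx = 1259.76/50.8 = 24.798425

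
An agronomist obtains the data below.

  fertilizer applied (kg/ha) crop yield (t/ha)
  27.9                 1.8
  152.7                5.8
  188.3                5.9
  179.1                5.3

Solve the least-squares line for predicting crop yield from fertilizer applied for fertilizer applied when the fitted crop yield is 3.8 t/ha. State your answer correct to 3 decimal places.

101.569

n = 4, Σx = 548, Σy = 18.8, Σxy = 2996.08, Σx² = 91629.4
Sxx = Σx² − (Σx)²/n = 91629.4 − 75076 = 16553.4
Sxy = Σxy − (Σx)(Σy)/n = 2996.08 − 2575.6 = 420.48
b = Sxy/Sxx = 420.48/16553.4 = 0.025401
a = ȳ − b·x̄ = 4.7 − 0.025401·137 = 1.220004
Set a + b·x = 3.8: x = (3.8 − 1.220004) / 0.025401 = 101.568921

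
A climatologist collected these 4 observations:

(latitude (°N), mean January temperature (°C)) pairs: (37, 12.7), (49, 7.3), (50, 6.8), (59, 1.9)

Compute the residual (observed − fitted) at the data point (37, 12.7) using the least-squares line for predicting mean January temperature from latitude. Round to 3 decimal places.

-0.208

n = 4, Σx = 195, Σy = 28.7, Σxy = 1279.7, Σx² = 9751
Sxx = Σx² − (Σx)²/n = 9751 − 9506.25 = 244.75
Sxy = Σxy − (Σx)(Σy)/n = 1279.7 − 1399.125 = -119.425
b = Sxy/Sxx = -119.425/244.75 = -0.487947
a = ȳ − b·x̄ = 7.175 − (-0.487947)·48.75 = 30.962411
ŷ(37) = 30.962411 + (-0.487947)·37 = 12.908376
residual = y − ŷ = 12.7 − 12.908376 = -0.208376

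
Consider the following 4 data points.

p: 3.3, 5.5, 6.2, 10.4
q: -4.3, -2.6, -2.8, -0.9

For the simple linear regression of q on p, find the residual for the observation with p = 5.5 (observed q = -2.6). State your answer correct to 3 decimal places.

0.439

n = 4, Σx = 25.4, Σy = -10.6, Σxy = -55.21, Σx² = 187.74
Sxx = Σx² − (Σx)²/n = 187.74 − 161.29 = 26.45
Sxy = Σxy − (Σx)(Σy)/n = -55.21 − (-67.31) = 12.1
b = Sxy/Sxx = 12.1/26.45 = 0.457467
a = ȳ − b·x̄ = -2.65 − 0.457467·6.35 = -5.554915
ŷ(5.5) = -5.554915 + 0.457467·5.5 = -3.038847
residual = y − ŷ = -2.6 − (-3.038847) = 0.438847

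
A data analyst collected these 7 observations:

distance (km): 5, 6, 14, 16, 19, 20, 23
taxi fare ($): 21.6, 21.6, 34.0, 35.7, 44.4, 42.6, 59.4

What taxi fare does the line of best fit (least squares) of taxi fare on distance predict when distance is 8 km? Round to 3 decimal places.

24.634

n = 7, Σx = 103, Σy = 259.3, Σxy = 4346.6, Σx² = 1803
Sxx = Σx² − (Σx)²/n = 1803 − 1515.571429 = 287.428571
Sxy = Σxy − (Σx)(Σy)/n = 4346.6 − 3815.414286 = 531.185714
b = Sxy/Sxx = 531.185714/287.428571 = 1.848062
a = ȳ − b·x̄ = 37.042857 − 1.848062·14.714286 = 9.849950
ŷ(8) = a + b·8 = 9.849950 + 1.848062·8 = 24.634443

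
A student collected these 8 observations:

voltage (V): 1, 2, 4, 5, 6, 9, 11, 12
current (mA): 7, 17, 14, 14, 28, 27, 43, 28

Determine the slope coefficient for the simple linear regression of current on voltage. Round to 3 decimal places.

n = 8, Σx = 50, Σy = 178, Σxy = 1387, Σx² = 428
Sxx = Σx² − (Σx)²/n = 428 − 312.5 = 115.5
Sxy = Σxy − (Σx)(Σy)/n = 1387 − 1112.5 = 274.5
b = Sxy/Sxx = 274.5/115.5 = 2.376623

2.377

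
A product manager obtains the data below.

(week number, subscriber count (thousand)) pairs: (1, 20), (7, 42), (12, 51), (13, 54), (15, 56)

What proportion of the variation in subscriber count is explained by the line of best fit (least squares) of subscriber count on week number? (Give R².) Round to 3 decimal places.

n = 5, Σx = 48, Σy = 223, Σxy = 2468, Σx² = 588, Σy² = 10817
Sxx = Σx² − (Σx)²/n = 588 − 460.8 = 127.2
Sxy = Σxy − (Σx)(Σy)/n = 2468 − 2140.8 = 327.2
Syy = Σy² − (Σy)²/n = 10817 − 9945.8 = 871.2
R² = Sxy²/(Sxx·Syy) = (327.2)²/(127.2·871.2) = 0.966099

0.966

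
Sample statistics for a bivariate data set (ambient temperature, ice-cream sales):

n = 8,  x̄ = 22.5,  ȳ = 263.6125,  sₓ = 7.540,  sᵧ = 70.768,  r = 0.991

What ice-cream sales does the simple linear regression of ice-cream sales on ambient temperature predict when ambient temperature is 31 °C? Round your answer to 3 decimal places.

342.673

b = r · sᵧ/sₓ = 0.991 · 70.768/7.54 = 9.301205
a = ȳ − b·x̄ = 263.6125 − 9.301205·22.5 = 54.335381
ŷ(31) = a + b·31 = 54.335381 + 9.301205·31 = 342.672745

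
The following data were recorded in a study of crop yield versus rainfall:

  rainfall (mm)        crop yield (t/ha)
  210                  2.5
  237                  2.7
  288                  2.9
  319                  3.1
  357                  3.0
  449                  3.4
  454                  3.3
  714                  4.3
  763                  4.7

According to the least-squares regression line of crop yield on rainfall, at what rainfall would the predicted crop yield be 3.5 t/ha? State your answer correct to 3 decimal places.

n = 9, Σx = 3791, Σy = 29.9, Σxy = 13741.1, Σx² = 1912105
Sxx = Σx² − (Σx)²/n = 1912105 − 1596853.444444 = 315251.555556
Sxy = Σxy − (Σx)(Σy)/n = 13741.1 − 12594.544444 = 1146.555556
b = Sxy/Sxx = 1146.555556/315251.555556 = 0.003637
a = ȳ − b·x̄ = 3.322222 − 0.003637·421.222222 = 1.790256
Set a + b·x = 3.5: x = (3.5 − 1.790256) / 0.003637 = 470.103169

470.103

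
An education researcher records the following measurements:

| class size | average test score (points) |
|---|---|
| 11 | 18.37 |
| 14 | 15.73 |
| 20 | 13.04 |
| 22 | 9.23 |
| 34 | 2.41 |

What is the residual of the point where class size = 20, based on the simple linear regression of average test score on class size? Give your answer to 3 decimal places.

n = 5, Σx = 101, Σy = 58.78, Σxy = 968.09, Σx² = 2357
Sxx = Σx² − (Σx)²/n = 2357 − 2040.2 = 316.8
Sxy = Σxy − (Σx)(Σy)/n = 968.09 − 1187.356 = -219.266
b = Sxy/Sxx = -219.266/316.8 = -0.692128
a = ȳ − b·x̄ = 11.756 − (-0.692128)·20.2 = 25.736976
ŷ(20) = 25.736976 + (-0.692128)·20 = 11.894426
residual = y − ŷ = 13.04 − 11.894426 = 1.145574

1.146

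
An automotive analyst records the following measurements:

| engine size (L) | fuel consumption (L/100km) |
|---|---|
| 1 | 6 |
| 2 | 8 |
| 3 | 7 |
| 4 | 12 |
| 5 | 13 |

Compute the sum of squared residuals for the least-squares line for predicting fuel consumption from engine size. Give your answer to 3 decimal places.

n = 5, Σx = 15, Σy = 46, Σxy = 156, Σx² = 55, Σy² = 462
Sxx = Σx² − (Σx)²/n = 55 − 45 = 10
Sxy = Σxy − (Σx)(Σy)/n = 156 − 138 = 18
Syy = Σy² − (Σy)²/n = 462 − 423.2 = 38.8
b = Sxy/Sxx = 18/10 = 1.8
SSE = Syy − b·Sxy = 38.8 − 1.8·18 = 6.4

6.400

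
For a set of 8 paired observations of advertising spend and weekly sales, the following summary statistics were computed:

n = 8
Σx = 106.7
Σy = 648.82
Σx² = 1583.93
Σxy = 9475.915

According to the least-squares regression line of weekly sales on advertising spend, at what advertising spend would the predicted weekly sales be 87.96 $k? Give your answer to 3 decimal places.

14.679

Sxx = Σx² − (Σx)²/n = 1583.93 − 1423.11125 = 160.81875
Sxy = Σxy − (Σx)(Σy)/n = 9475.915 − 8653.63675 = 822.27825
b = Sxy/Sxx = 822.27825/160.81875 = 5.113075
a = ȳ − b·x̄ = 81.1025 − 5.113075·13.3375 = 12.906869
Set a + b·x = 87.96: x = (87.96 − 12.906869) / 5.113075 = 14.678670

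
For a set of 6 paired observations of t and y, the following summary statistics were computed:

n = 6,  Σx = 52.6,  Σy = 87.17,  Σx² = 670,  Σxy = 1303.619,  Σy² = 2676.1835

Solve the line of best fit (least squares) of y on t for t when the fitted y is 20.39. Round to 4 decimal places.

11.0364

Sxx = Σx² − (Σx)²/n = 670 − 461.126667 = 208.873333
Sxy = Σxy − (Σx)(Σy)/n = 1303.619 − 764.190333 = 539.428667
b = Sxy/Sxx = 539.428667/208.873333 = 2.582564
a = ȳ − b·x̄ = 14.528333 − 2.582564·8.766667 = -8.112141
Set a + b·x = 20.39: x = (20.39 − (-8.112141)) / 2.582564 = 11.036375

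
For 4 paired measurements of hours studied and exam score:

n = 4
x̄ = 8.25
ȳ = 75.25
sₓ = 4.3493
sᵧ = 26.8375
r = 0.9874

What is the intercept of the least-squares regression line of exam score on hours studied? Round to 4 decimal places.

24.9845

b = r · sᵧ/sₓ = 0.9874 · 26.8375/4.3493 = 6.092784
a = ȳ − b·x̄ = 75.25 − 6.092784·8.25 = 24.984528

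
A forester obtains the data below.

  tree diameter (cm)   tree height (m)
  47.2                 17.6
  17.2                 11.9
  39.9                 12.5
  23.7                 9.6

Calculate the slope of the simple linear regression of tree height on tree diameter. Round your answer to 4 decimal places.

0.1900

n = 4, Σx = 128, Σy = 51.6, Σxy = 1761.67, Σx² = 4677.38
Sxx = Σx² − (Σx)²/n = 4677.38 − 4096 = 581.38
Sxy = Σxy − (Σx)(Σy)/n = 1761.67 − 1651.2 = 110.47
b = Sxy/Sxx = 110.47/581.38 = 0.190013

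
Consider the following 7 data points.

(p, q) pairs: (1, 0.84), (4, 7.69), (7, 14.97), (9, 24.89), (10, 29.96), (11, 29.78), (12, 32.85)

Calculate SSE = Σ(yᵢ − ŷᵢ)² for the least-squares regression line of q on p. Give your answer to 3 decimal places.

n = 7, Σx = 54, Σy = 140.98, Σxy = 1381.78, Σx² = 512, Σy² = 3767.0272
Sxx = Σx² − (Σx)²/n = 512 − 416.571429 = 95.428571
Sxy = Σxy − (Σx)(Σy)/n = 1381.78 − 1087.56 = 294.22
Syy = Σy² − (Σy)²/n = 3767.0272 − 2839.3372 = 927.69
b = Sxy/Sxx = 294.22/95.428571 = 3.083144
SSE = Syy − b·Sxy = 927.69 − 3.083144·294.22 = 20.567457

20.567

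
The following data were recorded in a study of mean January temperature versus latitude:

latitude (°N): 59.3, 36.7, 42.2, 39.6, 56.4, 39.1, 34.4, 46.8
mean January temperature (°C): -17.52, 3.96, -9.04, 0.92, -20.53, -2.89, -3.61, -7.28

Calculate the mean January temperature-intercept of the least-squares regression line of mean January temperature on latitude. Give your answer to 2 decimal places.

30.25

n = 8, Σx = 354.5, Σy = -55.99, Σxy = -2974.439, Σx² = 16295.75
Sxx = Σx² − (Σx)²/n = 16295.75 − 15708.78125 = 586.96875
Sxy = Σxy − (Σx)(Σy)/n = -2974.439 − (-2481.056875) = -493.382125
b = Sxy/Sxx = -493.382125/586.96875 = -0.840559
a = ȳ − b·x̄ = -6.99875 − (-0.840559)·44.3125 = 30.248540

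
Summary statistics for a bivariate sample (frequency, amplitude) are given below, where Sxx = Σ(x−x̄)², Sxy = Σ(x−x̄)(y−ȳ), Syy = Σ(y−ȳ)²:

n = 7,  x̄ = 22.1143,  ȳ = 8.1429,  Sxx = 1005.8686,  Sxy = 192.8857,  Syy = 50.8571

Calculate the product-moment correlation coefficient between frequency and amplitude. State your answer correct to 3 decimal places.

r = Sxy/√(Sxx·Syy) = 192.8857/√(51155.559977) = 192.8857/226.175949 = 0.852813

0.853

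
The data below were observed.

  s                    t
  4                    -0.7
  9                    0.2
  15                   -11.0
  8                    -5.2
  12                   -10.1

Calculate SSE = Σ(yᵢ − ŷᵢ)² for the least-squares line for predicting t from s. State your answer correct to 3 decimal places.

n = 5, Σx = 48, Σy = -26.8, Σxy = -328.8, Σx² = 530, Σy² = 250.58
Sxx = Σx² − (Σx)²/n = 530 − 460.8 = 69.2
Sxy = Σxy − (Σx)(Σy)/n = -328.8 − (-257.28) = -71.52
Syy = Σy² − (Σy)²/n = 250.58 − 143.648 = 106.932
b = Sxy/Sxx = -71.52/69.2 = -1.033526
SSE = Syy − b·Sxy = 106.932 − (-1.033526)·(-71.52) = 33.014220

33.014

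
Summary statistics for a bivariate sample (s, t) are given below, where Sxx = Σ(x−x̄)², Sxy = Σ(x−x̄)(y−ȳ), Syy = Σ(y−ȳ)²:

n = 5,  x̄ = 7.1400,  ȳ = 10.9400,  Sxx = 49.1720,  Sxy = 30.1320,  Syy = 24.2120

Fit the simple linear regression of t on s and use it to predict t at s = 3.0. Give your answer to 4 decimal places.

8.4031

b = Sxy/Sxx = 30.132/49.172 = 0.612788
a = ȳ − b·x̄ = 10.94 − 0.612788·7.14 = 6.564695
ŷ(3.0) = a + b·3.0 = 6.564695 + 0.612788·3 = 8.403059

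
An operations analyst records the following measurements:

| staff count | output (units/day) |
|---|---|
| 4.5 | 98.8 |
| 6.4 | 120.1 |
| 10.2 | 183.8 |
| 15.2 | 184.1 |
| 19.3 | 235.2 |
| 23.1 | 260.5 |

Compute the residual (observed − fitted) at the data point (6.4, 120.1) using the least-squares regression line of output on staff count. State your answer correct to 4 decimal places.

n = 6, Σx = 78.7, Σy = 1082.5, Σxy = 16443.23, Σx² = 1302.39
Sxx = Σx² − (Σx)²/n = 1302.39 − 1032.281667 = 270.108333
Sxy = Σxy − (Σx)(Σy)/n = 16443.23 − 14198.791667 = 2244.438333
b = Sxy/Sxx = 2244.438333/270.108333 = 8.309401
a = ȳ − b·x̄ = 180.416667 − 8.309401·13.116667 = 71.425029
ŷ(6.4) = 71.425029 + 8.309401·6.4 = 124.605193
residual = y − ŷ = 120.1 − 124.605193 = -4.505193

-4.5052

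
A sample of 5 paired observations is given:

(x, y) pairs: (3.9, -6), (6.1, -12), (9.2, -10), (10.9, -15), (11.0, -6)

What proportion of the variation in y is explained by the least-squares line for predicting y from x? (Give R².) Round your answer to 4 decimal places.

n = 5, Σx = 41.1, Σy = -49, Σxy = -418.1, Σx² = 376.87, Σy² = 541
Sxx = Σx² − (Σx)²/n = 376.87 − 337.842 = 39.028
Sxy = Σxy − (Σx)(Σy)/n = -418.1 − (-402.78) = -15.32
Syy = Σy² − (Σy)²/n = 541 − 480.2 = 60.8
R² = Sxy²/(Sxx·Syy) = (-15.32)²/(39.028·60.8) = 0.098909

0.0989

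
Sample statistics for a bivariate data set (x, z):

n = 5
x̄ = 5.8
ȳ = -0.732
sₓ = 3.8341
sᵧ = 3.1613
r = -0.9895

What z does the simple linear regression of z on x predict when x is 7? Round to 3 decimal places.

-1.711

b = r · sᵧ/sₓ = -0.9895 · 3.1613/3.8341 = -0.815865
a = ȳ − b·x̄ = -0.732 − (-0.815865)·5.8 = 4.000015
ŷ(7) = a + b·7 = 4.000015 + (-0.815865)·7 = -1.711037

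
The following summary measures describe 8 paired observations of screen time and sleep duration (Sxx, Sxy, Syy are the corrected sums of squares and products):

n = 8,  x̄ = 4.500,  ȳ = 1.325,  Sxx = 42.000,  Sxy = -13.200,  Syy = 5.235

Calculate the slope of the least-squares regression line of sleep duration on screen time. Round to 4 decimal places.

-0.3143

b = Sxy/Sxx = -13.2/42 = -0.314286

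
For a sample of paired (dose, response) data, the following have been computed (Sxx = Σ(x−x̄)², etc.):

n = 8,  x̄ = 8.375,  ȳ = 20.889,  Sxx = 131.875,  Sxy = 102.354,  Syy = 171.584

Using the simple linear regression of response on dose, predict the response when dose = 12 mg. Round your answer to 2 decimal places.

23.70

b = Sxy/Sxx = 102.354/131.875 = 0.776144
a = ȳ − b·x̄ = 20.889 − 0.776144·8.375 = 14.388793
ŷ(12) = a + b·12 = 14.388793 + 0.776144·12 = 23.702522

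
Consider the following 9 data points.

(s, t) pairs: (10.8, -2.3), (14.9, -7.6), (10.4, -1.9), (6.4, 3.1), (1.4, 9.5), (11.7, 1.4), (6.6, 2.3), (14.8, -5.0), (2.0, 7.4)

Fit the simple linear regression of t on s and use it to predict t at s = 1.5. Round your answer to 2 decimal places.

n = 9, Σx = 79, Σy = 6.9, Σxy = -152.34, Σx² = 893.22
Sxx = Σx² − (Σx)²/n = 893.22 − 693.444444 = 199.775556
Sxy = Σxy − (Σx)(Σy)/n = -152.34 − 60.566667 = -212.906667
b = Sxy/Sxx = -212.906667/199.775556 = -1.065729
a = ȳ − b·x̄ = 0.766667 − (-1.065729)·8.777778 = 10.121402
ŷ(1.5) = a + b·1.5 = 10.121402 + (-1.065729)·1.5 = 8.522808

8.52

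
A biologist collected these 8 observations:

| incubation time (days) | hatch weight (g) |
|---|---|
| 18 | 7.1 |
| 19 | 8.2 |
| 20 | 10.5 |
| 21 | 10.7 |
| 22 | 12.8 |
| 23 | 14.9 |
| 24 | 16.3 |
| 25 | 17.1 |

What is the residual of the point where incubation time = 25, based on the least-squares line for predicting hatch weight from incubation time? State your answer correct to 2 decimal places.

n = 8, Σx = 172, Σy = 97.6, Σxy = 2161.3, Σx² = 3740
Sxx = Σx² − (Σx)²/n = 3740 − 3698 = 42
Sxy = Σxy − (Σx)(Σy)/n = 2161.3 − 2098.4 = 62.9
b = Sxy/Sxx = 62.9/42 = 1.497619
a = ȳ − b·x̄ = 12.2 − 1.497619·21.5 = -19.998810
ŷ(25) = -19.998810 + 1.497619·25 = 17.441667
residual = y − ŷ = 17.1 − 17.441667 = -0.341667

-0.34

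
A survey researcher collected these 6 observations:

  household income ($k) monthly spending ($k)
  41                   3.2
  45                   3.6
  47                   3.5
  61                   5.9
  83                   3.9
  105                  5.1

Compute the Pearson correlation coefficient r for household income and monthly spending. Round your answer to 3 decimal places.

n = 6, Σx = 382, Σy = 25.2, Σxy = 1676.8, Σx² = 27550, Σy² = 111.48
Sxx = Σx² − (Σx)²/n = 27550 − 24320.666667 = 3229.333333
Sxy = Σxy − (Σx)(Σy)/n = 1676.8 − 1604.4 = 72.4
Syy = Σy² − (Σy)²/n = 111.48 − 105.84 = 5.64
r = Sxy/√(Sxx·Syy) = 72.4/√(18213.44) = 72.4/134.957178 = 0.536466

0.536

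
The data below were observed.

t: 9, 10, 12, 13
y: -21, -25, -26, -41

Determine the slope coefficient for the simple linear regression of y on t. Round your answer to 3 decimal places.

n = 4, Σx = 44, Σy = -113, Σxy = -1284, Σx² = 494
Sxx = Σx² − (Σx)²/n = 494 − 484 = 10
Sxy = Σxy − (Σx)(Σy)/n = -1284 − (-1243) = -41
b = Sxy/Sxx = -41/10 = -4.1

-4.100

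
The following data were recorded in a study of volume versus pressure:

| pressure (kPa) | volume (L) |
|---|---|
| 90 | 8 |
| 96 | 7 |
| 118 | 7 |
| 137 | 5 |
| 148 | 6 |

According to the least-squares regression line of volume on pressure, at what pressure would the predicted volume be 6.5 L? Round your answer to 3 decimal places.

n = 5, Σx = 589, Σy = 33, Σxy = 3791, Σx² = 71913
Sxx = Σx² − (Σx)²/n = 71913 − 69384.2 = 2528.8
Sxy = Σxy − (Σx)(Σy)/n = 3791 − 3887.4 = -96.4
b = Sxy/Sxx = -96.4/2528.8 = -0.038121
a = ȳ − b·x̄ = 6.6 − (-0.038121)·117.8 = 11.090636
Set a + b·x = 6.5: x = (6.5 − 11.090636) / (-0.038121) = 120.423237

120.423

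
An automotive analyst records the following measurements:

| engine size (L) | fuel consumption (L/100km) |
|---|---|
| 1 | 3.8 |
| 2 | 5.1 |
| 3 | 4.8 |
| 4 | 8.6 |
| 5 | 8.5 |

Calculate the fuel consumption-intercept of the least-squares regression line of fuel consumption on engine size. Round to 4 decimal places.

2.2900

n = 5, Σx = 15, Σy = 30.8, Σxy = 105.3, Σx² = 55
Sxx = Σx² − (Σx)²/n = 55 − 45 = 10
Sxy = Σxy − (Σx)(Σy)/n = 105.3 − 92.4 = 12.9
b = Sxy/Sxx = 12.9/10 = 1.29
a = ȳ − b·x̄ = 6.16 − 1.29·3 = 2.29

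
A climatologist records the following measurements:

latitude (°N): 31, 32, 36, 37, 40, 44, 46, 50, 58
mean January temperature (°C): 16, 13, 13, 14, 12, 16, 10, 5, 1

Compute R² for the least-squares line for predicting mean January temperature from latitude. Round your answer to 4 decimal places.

0.7300

n = 9, Σx = 374, Σy = 100, Σxy = 3850, Σx² = 16166, Σy² = 1316
Sxx = Σx² − (Σx)²/n = 16166 − 15541.777778 = 624.222222
Sxy = Σxy − (Σx)(Σy)/n = 3850 − 4155.555556 = -305.555556
Syy = Σy² − (Σy)²/n = 1316 − 1111.111111 = 204.888889
R² = Sxy²/(Sxx·Syy) = (-305.555556)²/(624.222222·204.888889) = 0.730000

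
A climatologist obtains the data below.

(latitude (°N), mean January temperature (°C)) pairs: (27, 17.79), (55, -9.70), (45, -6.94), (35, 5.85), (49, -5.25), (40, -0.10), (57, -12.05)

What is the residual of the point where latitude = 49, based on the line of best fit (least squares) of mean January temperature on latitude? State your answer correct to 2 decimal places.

0.87

n = 7, Σx = 308, Σy = -10.4, Σxy = -1108.82, Σx² = 14254
Sxx = Σx² − (Σx)²/n = 14254 − 13552 = 702
Sxy = Σxy − (Σx)(Σy)/n = -1108.82 − (-457.6) = -651.22
b = Sxy/Sxx = -651.22/702 = -0.927664
a = ȳ − b·x̄ = -1.485714 − (-0.927664)·44 = 39.331494
ŷ(49) = 39.331494 + (-0.927664)·49 = -6.124033
residual = y − ŷ = -5.25 − (-6.124033) = 0.874033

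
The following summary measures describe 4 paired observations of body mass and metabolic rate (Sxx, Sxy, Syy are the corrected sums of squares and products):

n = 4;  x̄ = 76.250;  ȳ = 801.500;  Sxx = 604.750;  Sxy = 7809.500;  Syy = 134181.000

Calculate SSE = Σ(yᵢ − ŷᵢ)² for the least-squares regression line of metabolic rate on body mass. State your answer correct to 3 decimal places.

33332.236

b = Sxy/Sxx = 7809.5/604.75 = 12.913601
SSE = Syy − b·Sxy = 134181 − 12.913601·7809.5 = 33332.235635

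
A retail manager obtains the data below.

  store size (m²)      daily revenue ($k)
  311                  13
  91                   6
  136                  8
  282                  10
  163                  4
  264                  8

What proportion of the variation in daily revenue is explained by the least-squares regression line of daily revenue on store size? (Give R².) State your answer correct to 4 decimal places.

0.5922

n = 6, Σx = 1247, Σy = 49, Σxy = 11261, Σx² = 299287, Σy² = 449
Sxx = Σx² − (Σx)²/n = 299287 − 259168.166667 = 40118.833333
Sxy = Σxy − (Σx)(Σy)/n = 11261 − 10183.833333 = 1077.166667
Syy = Σy² − (Σy)²/n = 449 − 400.166667 = 48.833333
R² = Sxy²/(Sxx·Syy) = (1077.166667)²/(40118.833333·48.833333) = 0.592245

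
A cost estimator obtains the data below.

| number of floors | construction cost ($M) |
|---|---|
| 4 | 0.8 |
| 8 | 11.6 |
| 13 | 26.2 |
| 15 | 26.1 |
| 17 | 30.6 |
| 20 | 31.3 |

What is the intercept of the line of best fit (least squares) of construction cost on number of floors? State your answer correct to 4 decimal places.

-4.5618

n = 6, Σx = 77, Σy = 126.6, Σxy = 1974.3, Σx² = 1163
Sxx = Σx² − (Σx)²/n = 1163 − 988.166667 = 174.833333
Sxy = Σxy − (Σx)(Σy)/n = 1974.3 − 1624.7 = 349.6
b = Sxy/Sxx = 349.6/174.833333 = 1.999619
a = ȳ − b·x̄ = 21.1 − 1.999619·12.833333 = -4.561773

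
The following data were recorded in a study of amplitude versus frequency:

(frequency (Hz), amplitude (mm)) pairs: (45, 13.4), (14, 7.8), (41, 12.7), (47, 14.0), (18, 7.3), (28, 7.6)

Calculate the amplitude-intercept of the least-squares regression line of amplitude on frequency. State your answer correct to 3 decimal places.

3.624

n = 6, Σx = 193, Σy = 62.8, Σxy = 2235.1, Σx² = 7219
Sxx = Σx² − (Σx)²/n = 7219 − 6208.166667 = 1010.833333
Sxy = Σxy − (Σx)(Σy)/n = 2235.1 − 2020.066667 = 215.033333
b = Sxy/Sxx = 215.033333/1010.833333 = 0.212729
a = ȳ − b·x̄ = 10.466667 − 0.212729·32.166667 = 3.623891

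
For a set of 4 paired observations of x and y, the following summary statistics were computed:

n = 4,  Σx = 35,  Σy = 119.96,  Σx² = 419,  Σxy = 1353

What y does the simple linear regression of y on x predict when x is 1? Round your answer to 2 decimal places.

Sxx = Σx² − (Σx)²/n = 419 − 306.25 = 112.75
Sxy = Σxy − (Σx)(Σy)/n = 1353 − 1049.65 = 303.35
b = Sxy/Sxx = 303.35/112.75 = 2.690466
a = ȳ − b·x̄ = 29.99 − 2.690466·8.75 = 6.448426
ŷ(1) = a + b·1 = 6.448426 + 2.690466·1 = 9.138891

9.14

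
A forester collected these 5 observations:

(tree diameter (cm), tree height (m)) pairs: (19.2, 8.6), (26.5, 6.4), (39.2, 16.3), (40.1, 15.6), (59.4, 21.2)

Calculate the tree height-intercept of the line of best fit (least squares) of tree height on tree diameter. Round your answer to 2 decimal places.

n = 5, Σx = 184.4, Σy = 68.1, Σxy = 2858.52, Σx² = 7743.9
Sxx = Σx² − (Σx)²/n = 7743.9 − 6800.672 = 943.228
Sxy = Σxy − (Σx)(Σy)/n = 2858.52 − 2511.528 = 346.992
b = Sxy/Sxx = 346.992/943.228 = 0.367877
a = ȳ − b·x̄ = 13.62 − 0.367877·36.88 = 0.052692

0.05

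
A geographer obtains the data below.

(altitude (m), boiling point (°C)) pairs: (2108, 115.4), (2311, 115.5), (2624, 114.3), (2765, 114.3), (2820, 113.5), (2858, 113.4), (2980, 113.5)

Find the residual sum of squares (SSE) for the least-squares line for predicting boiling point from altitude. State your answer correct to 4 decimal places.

n = 7, Σx = 18466, Σy = 799.9, Σxy = 2108543.6, Σx² = 49315950, Σy² = 91410.45
Sxx = Σx² − (Σx)²/n = 49315950 − 48713308 = 602642
Sxy = Σxy − (Σx)(Σy)/n = 2108543.6 − 2110136.2 = -1592.6
Syy = Σy² − (Σy)²/n = 91410.45 − 91405.715714 = 4.734286
b = Sxy/Sxx = -1592.6/602642 = -0.002643
SSE = Syy − b·Sxy = 4.734286 − (-0.002643)·(-1592.6) = 0.525527

0.5255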